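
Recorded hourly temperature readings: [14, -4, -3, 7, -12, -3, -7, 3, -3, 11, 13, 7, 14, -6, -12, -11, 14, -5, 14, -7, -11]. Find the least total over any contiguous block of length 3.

-29

[14, -4, -3] → sum 7
[-4, -3, 7] → sum 0
[-3, 7, -12] → sum -8
[7, -12, -3] → sum -8
[-12, -3, -7] → sum -22
[-3, -7, 3] → sum -7
[-7, 3, -3] → sum -7
[3, -3, 11] → sum 11
[-3, 11, 13] → sum 21
[11, 13, 7] → sum 31
[13, 7, 14] → sum 34
[7, 14, -6] → sum 15
[14, -6, -12] → sum -4
[-6, -12, -11] → sum -29
[-12, -11, 14] → sum -9
[-11, 14, -5] → sum -2
[14, -5, 14] → sum 23
[-5, 14, -7] → sum 2
[14, -7, -11] → sum -4
Least of these is -29.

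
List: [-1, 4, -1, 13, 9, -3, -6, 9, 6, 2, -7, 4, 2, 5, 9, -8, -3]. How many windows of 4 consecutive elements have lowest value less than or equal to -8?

-1 4 -1 13 → min -1
4 -1 13 9 → min -1
-1 13 9 -3 → min -3
13 9 -3 -6 → min -6
9 -3 -6 9 → min -6
-3 -6 9 6 → min -6
-6 9 6 2 → min -6
9 6 2 -7 → min -7
6 2 -7 4 → min -7
2 -7 4 2 → min -7
-7 4 2 5 → min -7
4 2 5 9 → min 2
2 5 9 -8 → min -8  ≤ -8 ✓
5 9 -8 -3 → min -8  ≤ -8 ✓
2 windows satisfy the condition.

2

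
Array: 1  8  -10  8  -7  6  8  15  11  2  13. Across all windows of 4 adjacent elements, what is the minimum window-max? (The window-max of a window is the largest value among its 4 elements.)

Window maxs for each of the 8 positions:
(1, 8, -10, 8) → max 8
(8, -10, 8, -7) → max 8
(-10, 8, -7, 6) → max 8
(8, -7, 6, 8) → max 8
(-7, 6, 8, 15) → max 15
(6, 8, 15, 11) → max 15
(8, 15, 11, 2) → max 15
(15, 11, 2, 13) → max 15
Minimum of these is 8.

8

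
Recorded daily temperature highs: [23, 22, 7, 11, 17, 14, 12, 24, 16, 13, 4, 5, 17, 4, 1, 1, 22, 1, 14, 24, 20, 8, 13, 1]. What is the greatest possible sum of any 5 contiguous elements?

83

Window sums for each of the 20 positions:
[23, 22, 7, 11, 17] → sum 80
[22, 7, 11, 17, 14] → sum 71
[7, 11, 17, 14, 12] → sum 61
[11, 17, 14, 12, 24] → sum 78
[17, 14, 12, 24, 16] → sum 83
[14, 12, 24, 16, 13] → sum 79
[12, 24, 16, 13, 4] → sum 69
[24, 16, 13, 4, 5] → sum 62
[16, 13, 4, 5, 17] → sum 55
[13, 4, 5, 17, 4] → sum 43
[4, 5, 17, 4, 1] → sum 31
[5, 17, 4, 1, 1] → sum 28
[17, 4, 1, 1, 22] → sum 45
[4, 1, 1, 22, 1] → sum 29
[1, 1, 22, 1, 14] → sum 39
[1, 22, 1, 14, 24] → sum 62
[22, 1, 14, 24, 20] → sum 81
[1, 14, 24, 20, 8] → sum 67
[14, 24, 20, 8, 13] → sum 79
[24, 20, 8, 13, 1] → sum 66
Greatest of these is 83.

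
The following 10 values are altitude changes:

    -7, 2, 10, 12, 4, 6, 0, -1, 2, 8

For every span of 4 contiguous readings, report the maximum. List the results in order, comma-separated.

Sliding a size-4 window across the 10 values:
-7 2 10 12 → max 12
2 10 12 4 → max 12
10 12 4 6 → max 12
12 4 6 0 → max 12
4 6 0 -1 → max 6
6 0 -1 2 → max 6
0 -1 2 8 → max 8

12, 12, 12, 12, 6, 6, 8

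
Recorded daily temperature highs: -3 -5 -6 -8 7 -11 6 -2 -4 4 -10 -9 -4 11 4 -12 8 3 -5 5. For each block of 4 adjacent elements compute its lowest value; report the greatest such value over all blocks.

-4

[-3, -5, -6, -8] → min -8
[-5, -6, -8, 7] → min -8
[-6, -8, 7, -11] → min -11
[-8, 7, -11, 6] → min -11
[7, -11, 6, -2] → min -11
[-11, 6, -2, -4] → min -11
[6, -2, -4, 4] → min -4
[-2, -4, 4, -10] → min -10
[-4, 4, -10, -9] → min -10
[4, -10, -9, -4] → min -10
[-10, -9, -4, 11] → min -10
[-9, -4, 11, 4] → min -9
[-4, 11, 4, -12] → min -12
[11, 4, -12, 8] → min -12
[4, -12, 8, 3] → min -12
[-12, 8, 3, -5] → min -12
[8, 3, -5, 5] → min -5
Greatest of these is -4.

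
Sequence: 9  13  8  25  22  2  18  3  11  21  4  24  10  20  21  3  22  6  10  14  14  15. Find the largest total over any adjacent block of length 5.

79

Window sums for each of the 18 positions:
[9, 13, 8, 25, 22] → sum 77
[13, 8, 25, 22, 2] → sum 70
[8, 25, 22, 2, 18] → sum 75
[25, 22, 2, 18, 3] → sum 70
[22, 2, 18, 3, 11] → sum 56
[2, 18, 3, 11, 21] → sum 55
[18, 3, 11, 21, 4] → sum 57
[3, 11, 21, 4, 24] → sum 63
[11, 21, 4, 24, 10] → sum 70
[21, 4, 24, 10, 20] → sum 79
[4, 24, 10, 20, 21] → sum 79
[24, 10, 20, 21, 3] → sum 78
[10, 20, 21, 3, 22] → sum 76
[20, 21, 3, 22, 6] → sum 72
[21, 3, 22, 6, 10] → sum 62
[3, 22, 6, 10, 14] → sum 55
[22, 6, 10, 14, 14] → sum 66
[6, 10, 14, 14, 15] → sum 59
Largest of these is 79.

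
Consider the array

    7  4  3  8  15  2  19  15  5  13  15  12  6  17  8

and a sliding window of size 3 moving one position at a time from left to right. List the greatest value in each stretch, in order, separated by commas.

7, 8, 15, 15, 19, 19, 19, 15, 15, 15, 15, 17, 17

(7, 4, 3) → max 7
(4, 3, 8) → max 8
(3, 8, 15) → max 15
(8, 15, 2) → max 15
(15, 2, 19) → max 19
(2, 19, 15) → max 19
(19, 15, 5) → max 19
(15, 5, 13) → max 15
(5, 13, 15) → max 15
(13, 15, 12) → max 15
(15, 12, 6) → max 15
(12, 6, 17) → max 17
(6, 17, 8) → max 17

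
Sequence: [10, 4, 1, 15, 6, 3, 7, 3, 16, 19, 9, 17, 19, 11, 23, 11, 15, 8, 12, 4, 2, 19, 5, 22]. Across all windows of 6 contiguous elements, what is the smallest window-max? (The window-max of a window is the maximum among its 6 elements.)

15

10 4 1 15 6 3 → max 15
4 1 15 6 3 7 → max 15
1 15 6 3 7 3 → max 15
15 6 3 7 3 16 → max 16
6 3 7 3 16 19 → max 19
3 7 3 16 19 9 → max 19
7 3 16 19 9 17 → max 19
3 16 19 9 17 19 → max 19
16 19 9 17 19 11 → max 19
19 9 17 19 11 23 → max 23
9 17 19 11 23 11 → max 23
17 19 11 23 11 15 → max 23
19 11 23 11 15 8 → max 23
11 23 11 15 8 12 → max 23
23 11 15 8 12 4 → max 23
11 15 8 12 4 2 → max 15
15 8 12 4 2 19 → max 19
8 12 4 2 19 5 → max 19
12 4 2 19 5 22 → max 22
Smallest of these is 15.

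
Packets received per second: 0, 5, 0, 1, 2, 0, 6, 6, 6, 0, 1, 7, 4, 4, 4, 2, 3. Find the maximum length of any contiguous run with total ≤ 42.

Extend to the right; shrink from the left whenever the sum exceeds 42:
[0] sum 0 len 1
[0, 5] sum 5 len 2
[0, 5, 0] sum 5 len 3
[0, 5, 0, 1] sum 6 len 4
[0, 5, 0, 1, 2] sum 8 len 5
[0, 5, 0, 1, 2, 0] sum 8 len 6
[0, 5, 0, 1, 2, 0, 6] sum 14 len 7
[0, 5, 0, 1, 2, 0, 6, 6] sum 20 len 8
[0, 5, 0, 1, 2, 0, 6, 6, 6] sum 26 len 9
[0, 5, 0, 1, 2, 0, 6, 6, 6, 0] sum 26 len 10
[0, 5, 0, 1, 2, 0, 6, 6, 6, 0, 1] sum 27 len 11
[0, 5, 0, 1, 2, 0, 6, 6, 6, 0, 1, 7] sum 34 len 12
[0, 5, 0, 1, 2, 0, 6, 6, 6, 0, 1, 7, 4] sum 38 len 13
[0, 5, 0, 1, 2, 0, 6, 6, 6, 0, 1, 7, 4, 4] sum 42 len 14
[0, 1, 2, 0, 6, 6, 6, 0, 1, 7, 4, 4, 4] sum 41 len 13
[2, 0, 6, 6, 6, 0, 1, 7, 4, 4, 4, 2] sum 42 len 12
[6, 6, 0, 1, 7, 4, 4, 4, 2, 3] sum 37 len 10
Longest length seen: 14.

14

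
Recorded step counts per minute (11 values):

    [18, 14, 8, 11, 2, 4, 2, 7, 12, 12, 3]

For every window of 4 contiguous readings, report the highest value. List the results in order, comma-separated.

18, 14, 11, 11, 7, 12, 12, 12

(18, 14, 8, 11) → max 18
(14, 8, 11, 2) → max 14
(8, 11, 2, 4) → max 11
(11, 2, 4, 2) → max 11
(2, 4, 2, 7) → max 7
(4, 2, 7, 12) → max 12
(2, 7, 12, 12) → max 12
(7, 12, 12, 3) → max 12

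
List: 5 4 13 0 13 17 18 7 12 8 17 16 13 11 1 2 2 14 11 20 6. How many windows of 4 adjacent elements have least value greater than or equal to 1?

(5, 4, 13, 0) → min 0
(4, 13, 0, 13) → min 0
(13, 0, 13, 17) → min 0
(0, 13, 17, 18) → min 0
(13, 17, 18, 7) → min 7  ≥ 1 ✓
(17, 18, 7, 12) → min 7  ≥ 1 ✓
(18, 7, 12, 8) → min 7  ≥ 1 ✓
(7, 12, 8, 17) → min 7  ≥ 1 ✓
(12, 8, 17, 16) → min 8  ≥ 1 ✓
(8, 17, 16, 13) → min 8  ≥ 1 ✓
(17, 16, 13, 11) → min 11  ≥ 1 ✓
(16, 13, 11, 1) → min 1  ≥ 1 ✓
(13, 11, 1, 2) → min 1  ≥ 1 ✓
(11, 1, 2, 2) → min 1  ≥ 1 ✓
(1, 2, 2, 14) → min 1  ≥ 1 ✓
(2, 2, 14, 11) → min 2  ≥ 1 ✓
(2, 14, 11, 20) → min 2  ≥ 1 ✓
(14, 11, 20, 6) → min 6  ≥ 1 ✓
14 windows satisfy the condition.

14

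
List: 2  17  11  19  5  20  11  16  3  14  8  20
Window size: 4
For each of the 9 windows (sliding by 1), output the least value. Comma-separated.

2 17 11 19 → min 2
17 11 19 5 → min 5
11 19 5 20 → min 5
19 5 20 11 → min 5
5 20 11 16 → min 5
20 11 16 3 → min 3
11 16 3 14 → min 3
16 3 14 8 → min 3
3 14 8 20 → min 3

2, 5, 5, 5, 5, 3, 3, 3, 3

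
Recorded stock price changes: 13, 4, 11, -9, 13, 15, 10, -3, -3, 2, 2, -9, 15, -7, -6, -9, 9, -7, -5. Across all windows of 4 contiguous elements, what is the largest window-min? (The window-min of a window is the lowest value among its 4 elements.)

13 4 11 -9 → min -9
4 11 -9 13 → min -9
11 -9 13 15 → min -9
-9 13 15 10 → min -9
13 15 10 -3 → min -3
15 10 -3 -3 → min -3
10 -3 -3 2 → min -3
-3 -3 2 2 → min -3
-3 2 2 -9 → min -9
2 2 -9 15 → min -9
2 -9 15 -7 → min -9
-9 15 -7 -6 → min -9
15 -7 -6 -9 → min -9
-7 -6 -9 9 → min -9
-6 -9 9 -7 → min -9
-9 9 -7 -5 → min -9
Largest of these is -3.

-3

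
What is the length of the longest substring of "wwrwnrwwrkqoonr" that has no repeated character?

5

[w] len 1
[w] len 1
[w, r] len 2
[r, w] len 2
[r, w, n] len 3
[w, n, r] len 3
[n, r, w] len 3
[w] len 1
[w, r] len 2
[w, r, k] len 3
[w, r, k, q] len 4
[w, r, k, q, o] len 5
[o] len 1
[o, n] len 2
[o, n, r] len 3
Longest all-distinct length: 5.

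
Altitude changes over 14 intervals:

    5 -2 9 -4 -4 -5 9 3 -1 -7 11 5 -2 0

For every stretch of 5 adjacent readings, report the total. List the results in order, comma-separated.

5 -2 9 -4 -4 → sum 4
-2 9 -4 -4 -5 → sum -6
9 -4 -4 -5 9 → sum 5
-4 -4 -5 9 3 → sum -1
-4 -5 9 3 -1 → sum 2
-5 9 3 -1 -7 → sum -1
9 3 -1 -7 11 → sum 15
3 -1 -7 11 5 → sum 11
-1 -7 11 5 -2 → sum 6
-7 11 5 -2 0 → sum 7

4, -6, 5, -1, 2, -1, 15, 11, 6, 7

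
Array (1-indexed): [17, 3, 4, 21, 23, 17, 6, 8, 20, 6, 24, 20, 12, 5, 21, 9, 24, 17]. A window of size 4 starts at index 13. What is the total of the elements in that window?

47

Elements at indices 13..16: 12, 5, 21, 9
sum(12, 5, 21, 9) = 47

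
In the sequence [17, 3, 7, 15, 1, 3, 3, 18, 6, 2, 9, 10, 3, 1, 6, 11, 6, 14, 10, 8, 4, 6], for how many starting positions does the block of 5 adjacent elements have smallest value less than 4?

[17, 3, 7, 15, 1] → min 1  < 4 ✓
[3, 7, 15, 1, 3] → min 1  < 4 ✓
[7, 15, 1, 3, 3] → min 1  < 4 ✓
[15, 1, 3, 3, 18] → min 1  < 4 ✓
[1, 3, 3, 18, 6] → min 1  < 4 ✓
[3, 3, 18, 6, 2] → min 2  < 4 ✓
[3, 18, 6, 2, 9] → min 2  < 4 ✓
[18, 6, 2, 9, 10] → min 2  < 4 ✓
[6, 2, 9, 10, 3] → min 2  < 4 ✓
[2, 9, 10, 3, 1] → min 1  < 4 ✓
[9, 10, 3, 1, 6] → min 1  < 4 ✓
[10, 3, 1, 6, 11] → min 1  < 4 ✓
[3, 1, 6, 11, 6] → min 1  < 4 ✓
[1, 6, 11, 6, 14] → min 1  < 4 ✓
[6, 11, 6, 14, 10] → min 6
[11, 6, 14, 10, 8] → min 6
[6, 14, 10, 8, 4] → min 4
[14, 10, 8, 4, 6] → min 4
14 windows satisfy the condition.

14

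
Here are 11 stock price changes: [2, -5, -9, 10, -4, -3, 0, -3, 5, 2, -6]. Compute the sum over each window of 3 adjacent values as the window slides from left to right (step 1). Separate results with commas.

-12, -4, -3, 3, -7, -6, 2, 4, 1

(2, -5, -9) → sum -12
(-5, -9, 10) → sum -4
(-9, 10, -4) → sum -3
(10, -4, -3) → sum 3
(-4, -3, 0) → sum -7
(-3, 0, -3) → sum -6
(0, -3, 5) → sum 2
(-3, 5, 2) → sum 4
(5, 2, -6) → sum 1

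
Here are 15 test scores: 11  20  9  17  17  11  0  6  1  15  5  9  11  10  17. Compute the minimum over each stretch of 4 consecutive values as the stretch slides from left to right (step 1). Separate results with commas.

Sliding a size-4 window across the 15 values:
(11, 20, 9, 17) → min 9
(20, 9, 17, 17) → min 9
(9, 17, 17, 11) → min 9
(17, 17, 11, 0) → min 0
(17, 11, 0, 6) → min 0
(11, 0, 6, 1) → min 0
(0, 6, 1, 15) → min 0
(6, 1, 15, 5) → min 1
(1, 15, 5, 9) → min 1
(15, 5, 9, 11) → min 5
(5, 9, 11, 10) → min 5
(9, 11, 10, 17) → min 9

9, 9, 9, 0, 0, 0, 0, 1, 1, 5, 5, 9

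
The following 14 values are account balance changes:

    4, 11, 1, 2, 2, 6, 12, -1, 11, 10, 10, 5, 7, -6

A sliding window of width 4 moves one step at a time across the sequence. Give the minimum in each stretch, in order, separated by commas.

4 11 1 2 → min 1
11 1 2 2 → min 1
1 2 2 6 → min 1
2 2 6 12 → min 2
2 6 12 -1 → min -1
6 12 -1 11 → min -1
12 -1 11 10 → min -1
-1 11 10 10 → min -1
11 10 10 5 → min 5
10 10 5 7 → min 5
10 5 7 -6 → min -6

1, 1, 1, 2, -1, -1, -1, -1, 5, 5, -6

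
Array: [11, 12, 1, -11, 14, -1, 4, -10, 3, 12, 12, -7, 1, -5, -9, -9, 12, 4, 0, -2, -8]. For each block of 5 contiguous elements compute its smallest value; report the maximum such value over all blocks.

(11, 12, 1, -11, 14) → min -11
(12, 1, -11, 14, -1) → min -11
(1, -11, 14, -1, 4) → min -11
(-11, 14, -1, 4, -10) → min -11
(14, -1, 4, -10, 3) → min -10
(-1, 4, -10, 3, 12) → min -10
(4, -10, 3, 12, 12) → min -10
(-10, 3, 12, 12, -7) → min -10
(3, 12, 12, -7, 1) → min -7
(12, 12, -7, 1, -5) → min -7
(12, -7, 1, -5, -9) → min -9
(-7, 1, -5, -9, -9) → min -9
(1, -5, -9, -9, 12) → min -9
(-5, -9, -9, 12, 4) → min -9
(-9, -9, 12, 4, 0) → min -9
(-9, 12, 4, 0, -2) → min -9
(12, 4, 0, -2, -8) → min -8
Maximum of these is -7.

-7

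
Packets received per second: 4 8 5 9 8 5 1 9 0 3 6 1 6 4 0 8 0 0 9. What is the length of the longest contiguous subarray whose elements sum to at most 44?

13

Extend to the right; shrink from the left whenever the sum exceeds 44:
→ 4: sum 4, len 1
→ 8: sum 12, len 2
→ 5: sum 17, len 3
→ 9: sum 26, len 4
→ 8: sum 34, len 5
→ 5: sum 39, len 6
→ 1: sum 40, len 7
→ 9 (dropped 4, 8): sum 37, len 6
→ 0: sum 37, len 7
→ 3: sum 40, len 8
→ 6 (dropped 5): sum 41, len 8
→ 1: sum 42, len 9
→ 6 (dropped 9): sum 39, len 9
→ 4: sum 43, len 10
→ 0: sum 43, len 11
→ 8 (dropped 8): sum 43, len 11
→ 0: sum 43, len 12
→ 0: sum 43, len 13
→ 9 (dropped 5, 1, 9): sum 37, len 11
Longest length seen: 13.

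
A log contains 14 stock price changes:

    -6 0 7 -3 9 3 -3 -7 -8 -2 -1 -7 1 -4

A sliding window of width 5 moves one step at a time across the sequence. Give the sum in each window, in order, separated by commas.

7, 16, 13, -1, -6, -17, -21, -25, -17, -13

-6 0 7 -3 9 → sum 7
0 7 -3 9 3 → sum 16
7 -3 9 3 -3 → sum 13
-3 9 3 -3 -7 → sum -1
9 3 -3 -7 -8 → sum -6
3 -3 -7 -8 -2 → sum -17
-3 -7 -8 -2 -1 → sum -21
-7 -8 -2 -1 -7 → sum -25
-8 -2 -1 -7 1 → sum -17
-2 -1 -7 1 -4 → sum -13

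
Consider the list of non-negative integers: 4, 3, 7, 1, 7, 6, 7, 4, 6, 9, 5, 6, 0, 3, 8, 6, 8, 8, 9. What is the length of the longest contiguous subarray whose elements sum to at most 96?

[4] sum 4 len 1
[4, 3] sum 7 len 2
[4, 3, 7] sum 14 len 3
[4, 3, 7, 1] sum 15 len 4
[4, 3, 7, 1, 7] sum 22 len 5
[4, 3, 7, 1, 7, 6] sum 28 len 6
[4, 3, 7, 1, 7, 6, 7] sum 35 len 7
[4, 3, 7, 1, 7, 6, 7, 4] sum 39 len 8
[4, 3, 7, 1, 7, 6, 7, 4, 6] sum 45 len 9
[4, 3, 7, 1, 7, 6, 7, 4, 6, 9] sum 54 len 10
[4, 3, 7, 1, 7, 6, 7, 4, 6, 9, 5] sum 59 len 11
[4, 3, 7, 1, 7, 6, 7, 4, 6, 9, 5, 6] sum 65 len 12
[4, 3, 7, 1, 7, 6, 7, 4, 6, 9, 5, 6, 0] sum 65 len 13
[4, 3, 7, 1, 7, 6, 7, 4, 6, 9, 5, 6, 0, 3] sum 68 len 14
[4, 3, 7, 1, 7, 6, 7, 4, 6, 9, 5, 6, 0, 3, 8] sum 76 len 15
[4, 3, 7, 1, 7, 6, 7, 4, 6, 9, 5, 6, 0, 3, 8, 6] sum 82 len 16
[4, 3, 7, 1, 7, 6, 7, 4, 6, 9, 5, 6, 0, 3, 8, 6, 8] sum 90 len 17
[3, 7, 1, 7, 6, 7, 4, 6, 9, 5, 6, 0, 3, 8, 6, 8, 8] sum 94 len 17
[1, 7, 6, 7, 4, 6, 9, 5, 6, 0, 3, 8, 6, 8, 8, 9] sum 93 len 16
Longest length seen: 17.

17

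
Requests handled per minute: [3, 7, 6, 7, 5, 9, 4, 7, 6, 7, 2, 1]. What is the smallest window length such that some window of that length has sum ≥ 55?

9

Extend right; whenever the sum reaches 55, record the length and shrink from the left:
add 3: running sum 3 < 55
add 7: running sum 10 < 55
add 6: running sum 16 < 55
add 7: running sum 23 < 55
add 5: running sum 28 < 55
add 9: running sum 37 < 55
add 4: running sum 41 < 55
add 7: running sum 48 < 55
add 6: running sum 54 < 55
add 7: shortest ending here [7, 6, 7, 5, 9, 4, 7, 6, 7] sum 58, len 9
add 2: shortest ending here [7, 6, 7, 5, 9, 4, 7, 6, 7, 2] sum 60, len 10
add 1: shortest ending here [7, 6, 7, 5, 9, 4, 7, 6, 7, 2, 1] sum 61, len 11
Shortest qualifying length: 9.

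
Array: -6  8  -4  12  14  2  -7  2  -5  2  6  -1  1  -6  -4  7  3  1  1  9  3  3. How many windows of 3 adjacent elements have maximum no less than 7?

11

(-6, 8, -4) → max 8  ≥ 7 ✓
(8, -4, 12) → max 12  ≥ 7 ✓
(-4, 12, 14) → max 14  ≥ 7 ✓
(12, 14, 2) → max 14  ≥ 7 ✓
(14, 2, -7) → max 14  ≥ 7 ✓
(2, -7, 2) → max 2
(-7, 2, -5) → max 2
(2, -5, 2) → max 2
(-5, 2, 6) → max 6
(2, 6, -1) → max 6
(6, -1, 1) → max 6
(-1, 1, -6) → max 1
(1, -6, -4) → max 1
(-6, -4, 7) → max 7  ≥ 7 ✓
(-4, 7, 3) → max 7  ≥ 7 ✓
(7, 3, 1) → max 7  ≥ 7 ✓
(3, 1, 1) → max 3
(1, 1, 9) → max 9  ≥ 7 ✓
(1, 9, 3) → max 9  ≥ 7 ✓
(9, 3, 3) → max 9  ≥ 7 ✓
11 windows satisfy the condition.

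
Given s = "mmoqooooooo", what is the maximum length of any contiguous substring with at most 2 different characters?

9

add m: window [m] (1 distinct), len 1
add m: window [m, m] (1 distinct), len 2
add o: window [m, m, o] (2 distinct), len 3
add q: window [o, q] (2 distinct), len 2
add o: window [o, q, o] (2 distinct), len 3
add o: window [o, q, o, o] (2 distinct), len 4
add o: window [o, q, o, o, o] (2 distinct), len 5
add o: window [o, q, o, o, o, o] (2 distinct), len 6
add o: window [o, q, o, o, o, o, o] (2 distinct), len 7
add o: window [o, q, o, o, o, o, o, o] (2 distinct), len 8
add o: window [o, q, o, o, o, o, o, o, o] (2 distinct), len 9
Longest length with ≤2 distinct: 9.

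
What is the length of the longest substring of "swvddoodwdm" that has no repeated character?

[s] len 1
[s, w] len 2
[s, w, v] len 3
[s, w, v, d] len 4
[d] len 1
[d, o] len 2
[o] len 1
[o, d] len 2
[o, d, w] len 3
[w, d] len 2
[w, d, m] len 3
Longest all-distinct length: 4.

4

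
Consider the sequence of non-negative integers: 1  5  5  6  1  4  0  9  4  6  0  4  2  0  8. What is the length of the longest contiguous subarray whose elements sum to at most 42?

add 1: [1] sum 1, len 1
add 5: [1, 5] sum 6, len 2
add 5: [1, 5, 5] sum 11, len 3
add 6: [1, 5, 5, 6] sum 17, len 4
add 1: [1, 5, 5, 6, 1] sum 18, len 5
add 4: [1, 5, 5, 6, 1, 4] sum 22, len 6
add 0: [1, 5, 5, 6, 1, 4, 0] sum 22, len 7
add 9: [1, 5, 5, 6, 1, 4, 0, 9] sum 31, len 8
add 4: [1, 5, 5, 6, 1, 4, 0, 9, 4] sum 35, len 9
add 6: [1, 5, 5, 6, 1, 4, 0, 9, 4, 6] sum 41, len 10
add 0: [1, 5, 5, 6, 1, 4, 0, 9, 4, 6, 0] sum 41, len 11
add 4: [5, 6, 1, 4, 0, 9, 4, 6, 0, 4] sum 39, len 10
add 2: [5, 6, 1, 4, 0, 9, 4, 6, 0, 4, 2] sum 41, len 11
add 0: [5, 6, 1, 4, 0, 9, 4, 6, 0, 4, 2, 0] sum 41, len 12
add 8: [1, 4, 0, 9, 4, 6, 0, 4, 2, 0, 8] sum 38, len 11
Longest length seen: 12.

12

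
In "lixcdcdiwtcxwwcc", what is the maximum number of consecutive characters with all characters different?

[l] len 1
[l, i] len 2
[l, i, x] len 3
[l, i, x, c] len 4
[l, i, x, c, d] len 5
[d, c] len 2
[c, d] len 2
[c, d, i] len 3
[c, d, i, w] len 4
[c, d, i, w, t] len 5
[d, i, w, t, c] len 5
[d, i, w, t, c, x] len 6
[t, c, x, w] len 4
[w] len 1
[w, c] len 2
[c] len 1
Longest all-distinct length: 6.

6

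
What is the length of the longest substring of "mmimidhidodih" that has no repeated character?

add m: [m] len 1
add m (repeat m, move left end past it): [m] len 1
add i: [m, i] len 2
add m (repeat m, move left end past it): [i, m] len 2
add i (repeat i, move left end past it): [m, i] len 2
add d: [m, i, d] len 3
add h: [m, i, d, h] len 4
add i (repeat i, move left end past it): [d, h, i] len 3
add d (repeat d, move left end past it): [h, i, d] len 3
add o: [h, i, d, o] len 4
add d (repeat d, move left end past it): [o, d] len 2
add i: [o, d, i] len 3
add h: [o, d, i, h] len 4
Longest all-distinct length: 4.

4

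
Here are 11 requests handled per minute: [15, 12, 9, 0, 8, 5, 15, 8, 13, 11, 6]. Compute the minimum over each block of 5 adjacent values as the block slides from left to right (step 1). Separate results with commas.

(15, 12, 9, 0, 8) → min 0
(12, 9, 0, 8, 5) → min 0
(9, 0, 8, 5, 15) → min 0
(0, 8, 5, 15, 8) → min 0
(8, 5, 15, 8, 13) → min 5
(5, 15, 8, 13, 11) → min 5
(15, 8, 13, 11, 6) → min 6

0, 0, 0, 0, 5, 5, 6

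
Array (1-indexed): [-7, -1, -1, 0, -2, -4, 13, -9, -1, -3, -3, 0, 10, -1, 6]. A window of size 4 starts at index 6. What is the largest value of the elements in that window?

13

Elements at indices 6..9: -4, 13, -9, -1
max(-4, 13, -9, -1) = 13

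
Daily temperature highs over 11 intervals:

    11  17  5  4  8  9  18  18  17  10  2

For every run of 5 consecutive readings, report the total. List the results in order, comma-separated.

[11, 17, 5, 4, 8] → sum 45
[17, 5, 4, 8, 9] → sum 43
[5, 4, 8, 9, 18] → sum 44
[4, 8, 9, 18, 18] → sum 57
[8, 9, 18, 18, 17] → sum 70
[9, 18, 18, 17, 10] → sum 72
[18, 18, 17, 10, 2] → sum 65

45, 43, 44, 57, 70, 72, 65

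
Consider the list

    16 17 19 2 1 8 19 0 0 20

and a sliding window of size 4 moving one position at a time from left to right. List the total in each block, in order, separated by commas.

54, 39, 30, 30, 28, 27, 39

(16, 17, 19, 2) → sum 54
(17, 19, 2, 1) → sum 39
(19, 2, 1, 8) → sum 30
(2, 1, 8, 19) → sum 30
(1, 8, 19, 0) → sum 28
(8, 19, 0, 0) → sum 27
(19, 0, 0, 20) → sum 39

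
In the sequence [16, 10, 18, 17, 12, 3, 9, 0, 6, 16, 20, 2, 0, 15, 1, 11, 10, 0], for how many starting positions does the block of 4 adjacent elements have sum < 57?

16 10 18 17 → sum 61
10 18 17 12 → sum 57
18 17 12 3 → sum 50  < 57 ✓
17 12 3 9 → sum 41  < 57 ✓
12 3 9 0 → sum 24  < 57 ✓
3 9 0 6 → sum 18  < 57 ✓
9 0 6 16 → sum 31  < 57 ✓
0 6 16 20 → sum 42  < 57 ✓
6 16 20 2 → sum 44  < 57 ✓
16 20 2 0 → sum 38  < 57 ✓
20 2 0 15 → sum 37  < 57 ✓
2 0 15 1 → sum 18  < 57 ✓
0 15 1 11 → sum 27  < 57 ✓
15 1 11 10 → sum 37  < 57 ✓
1 11 10 0 → sum 22  < 57 ✓
13 windows satisfy the condition.

13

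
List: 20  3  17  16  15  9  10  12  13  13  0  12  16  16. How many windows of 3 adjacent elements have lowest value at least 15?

1

20 3 17 → min 3
3 17 16 → min 3
17 16 15 → min 15  ≥ 15 ✓
16 15 9 → min 9
15 9 10 → min 9
9 10 12 → min 9
10 12 13 → min 10
12 13 13 → min 12
13 13 0 → min 0
13 0 12 → min 0
0 12 16 → min 0
12 16 16 → min 12
1 window satisfy the condition.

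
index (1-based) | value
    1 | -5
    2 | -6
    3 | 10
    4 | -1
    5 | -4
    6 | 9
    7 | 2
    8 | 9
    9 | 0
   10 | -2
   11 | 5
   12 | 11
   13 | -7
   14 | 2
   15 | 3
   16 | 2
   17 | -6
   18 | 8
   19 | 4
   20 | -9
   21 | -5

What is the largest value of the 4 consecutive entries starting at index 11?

Elements at indices 11..14: 5, 11, -7, 2
max(5, 11, -7, 2) = 11

11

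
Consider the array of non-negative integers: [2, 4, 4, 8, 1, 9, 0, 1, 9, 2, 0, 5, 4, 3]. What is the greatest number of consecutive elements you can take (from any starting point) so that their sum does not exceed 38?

10

→ 2: sum 2, len 1
→ 4: sum 6, len 2
→ 4: sum 10, len 3
→ 8: sum 18, len 4
→ 1: sum 19, len 5
→ 9: sum 28, len 6
→ 0: sum 28, len 7
→ 1: sum 29, len 8
→ 9: sum 38, len 9
→ 2 (dropped 2): sum 38, len 9
→ 0: sum 38, len 10
→ 5 (dropped 4, 4): sum 35, len 9
→ 4 (dropped 8): sum 31, len 9
→ 3: sum 34, len 10
Longest length seen: 10.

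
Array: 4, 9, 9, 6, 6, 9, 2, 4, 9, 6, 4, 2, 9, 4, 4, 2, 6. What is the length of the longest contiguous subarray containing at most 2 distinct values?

add 4: window [4] (1 distinct), len 1
add 9: window [4, 9] (2 distinct), len 2
add 9: window [4, 9, 9] (2 distinct), len 3
add 6: window [9, 9, 6] (2 distinct), len 3
add 6: window [9, 9, 6, 6] (2 distinct), len 4
add 9: window [9, 9, 6, 6, 9] (2 distinct), len 5
add 2: window [9, 2] (2 distinct), len 2
add 4: window [2, 4] (2 distinct), len 2
add 9: window [4, 9] (2 distinct), len 2
add 6: window [9, 6] (2 distinct), len 2
add 4: window [6, 4] (2 distinct), len 2
add 2: window [4, 2] (2 distinct), len 2
add 9: window [2, 9] (2 distinct), len 2
add 4: window [9, 4] (2 distinct), len 2
add 4: window [9, 4, 4] (2 distinct), len 3
add 2: window [4, 4, 2] (2 distinct), len 3
add 6: window [2, 6] (2 distinct), len 2
Longest length with ≤2 distinct: 5.

5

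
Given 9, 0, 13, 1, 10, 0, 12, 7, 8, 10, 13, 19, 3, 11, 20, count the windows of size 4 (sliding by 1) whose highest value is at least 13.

(9, 0, 13, 1) → max 13  ≥ 13 ✓
(0, 13, 1, 10) → max 13  ≥ 13 ✓
(13, 1, 10, 0) → max 13  ≥ 13 ✓
(1, 10, 0, 12) → max 12
(10, 0, 12, 7) → max 12
(0, 12, 7, 8) → max 12
(12, 7, 8, 10) → max 12
(7, 8, 10, 13) → max 13  ≥ 13 ✓
(8, 10, 13, 19) → max 19  ≥ 13 ✓
(10, 13, 19, 3) → max 19  ≥ 13 ✓
(13, 19, 3, 11) → max 19  ≥ 13 ✓
(19, 3, 11, 20) → max 20  ≥ 13 ✓
8 windows satisfy the condition.

8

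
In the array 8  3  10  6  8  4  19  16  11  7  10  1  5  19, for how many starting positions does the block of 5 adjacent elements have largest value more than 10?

[8, 3, 10, 6, 8] → max 10
[3, 10, 6, 8, 4] → max 10
[10, 6, 8, 4, 19] → max 19  > 10 ✓
[6, 8, 4, 19, 16] → max 19  > 10 ✓
[8, 4, 19, 16, 11] → max 19  > 10 ✓
[4, 19, 16, 11, 7] → max 19  > 10 ✓
[19, 16, 11, 7, 10] → max 19  > 10 ✓
[16, 11, 7, 10, 1] → max 16  > 10 ✓
[11, 7, 10, 1, 5] → max 11  > 10 ✓
[7, 10, 1, 5, 19] → max 19  > 10 ✓
8 windows satisfy the condition.

8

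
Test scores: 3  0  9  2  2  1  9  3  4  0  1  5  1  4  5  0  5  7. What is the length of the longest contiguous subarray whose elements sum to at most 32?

→ 3: sum 3, len 1
→ 0: sum 3, len 2
→ 9: sum 12, len 3
→ 2: sum 14, len 4
→ 2: sum 16, len 5
→ 1: sum 17, len 6
→ 9: sum 26, len 7
→ 3: sum 29, len 8
→ 4 (dropped 3): sum 30, len 8
→ 0: sum 30, len 9
→ 1: sum 31, len 10
→ 5 (dropped 0, 9): sum 27, len 9
→ 1: sum 28, len 10
→ 4: sum 32, len 11
→ 5 (dropped 2, 2, 1): sum 32, len 9
→ 0: sum 32, len 10
→ 5 (dropped 9): sum 28, len 10
→ 7 (dropped 3): sum 32, len 10
Longest length seen: 11.

11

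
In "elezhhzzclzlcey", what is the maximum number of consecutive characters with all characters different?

add e: [e] len 1
add l: [e, l] len 2
add e (repeat e, move left end past it): [l, e] len 2
add z: [l, e, z] len 3
add h: [l, e, z, h] len 4
add h (repeat h, move left end past it): [h] len 1
add z: [h, z] len 2
add z (repeat z, move left end past it): [z] len 1
add c: [z, c] len 2
add l: [z, c, l] len 3
add z (repeat z, move left end past it): [c, l, z] len 3
add l (repeat l, move left end past it): [z, l] len 2
add c: [z, l, c] len 3
add e: [z, l, c, e] len 4
add y: [z, l, c, e, y] len 5
Longest all-distinct length: 5.

5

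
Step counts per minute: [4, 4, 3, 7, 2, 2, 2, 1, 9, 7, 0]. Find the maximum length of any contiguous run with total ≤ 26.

Extend to the right; shrink from the left whenever the sum exceeds 26:
[4] sum 4 len 1
[4, 4] sum 8 len 2
[4, 4, 3] sum 11 len 3
[4, 4, 3, 7] sum 18 len 4
[4, 4, 3, 7, 2] sum 20 len 5
[4, 4, 3, 7, 2, 2] sum 22 len 6
[4, 4, 3, 7, 2, 2, 2] sum 24 len 7
[4, 4, 3, 7, 2, 2, 2, 1] sum 25 len 8
[3, 7, 2, 2, 2, 1, 9] sum 26 len 7
[2, 2, 2, 1, 9, 7] sum 23 len 6
[2, 2, 2, 1, 9, 7, 0] sum 23 len 7
Longest length seen: 8.

8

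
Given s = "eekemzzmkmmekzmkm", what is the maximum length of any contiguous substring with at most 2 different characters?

4

[e] 1 distinct, len 1
[e, e] 1 distinct, len 2
[e, e, k] 2 distinct, len 3
[e, e, k, e] 2 distinct, len 4
[e, m] 2 distinct, len 2
[m, z] 2 distinct, len 2
[m, z, z] 2 distinct, len 3
[m, z, z, m] 2 distinct, len 4
[m, k] 2 distinct, len 2
[m, k, m] 2 distinct, len 3
[m, k, m, m] 2 distinct, len 4
[m, m, e] 2 distinct, len 3
[e, k] 2 distinct, len 2
[k, z] 2 distinct, len 2
[z, m] 2 distinct, len 2
[m, k] 2 distinct, len 2
[m, k, m] 2 distinct, len 3
Longest length with ≤2 distinct: 4.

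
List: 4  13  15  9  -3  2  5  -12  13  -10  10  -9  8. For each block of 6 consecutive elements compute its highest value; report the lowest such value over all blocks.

[4, 13, 15, 9, -3, 2] → max 15
[13, 15, 9, -3, 2, 5] → max 15
[15, 9, -3, 2, 5, -12] → max 15
[9, -3, 2, 5, -12, 13] → max 13
[-3, 2, 5, -12, 13, -10] → max 13
[2, 5, -12, 13, -10, 10] → max 13
[5, -12, 13, -10, 10, -9] → max 13
[-12, 13, -10, 10, -9, 8] → max 13
Lowest of these is 13.

13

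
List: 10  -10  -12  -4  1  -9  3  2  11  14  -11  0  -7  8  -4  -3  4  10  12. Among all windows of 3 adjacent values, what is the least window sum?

Window sums for each of the 17 positions:
10 -10 -12 → sum -12
-10 -12 -4 → sum -26
-12 -4 1 → sum -15
-4 1 -9 → sum -12
1 -9 3 → sum -5
-9 3 2 → sum -4
3 2 11 → sum 16
2 11 14 → sum 27
11 14 -11 → sum 14
14 -11 0 → sum 3
-11 0 -7 → sum -18
0 -7 8 → sum 1
-7 8 -4 → sum -3
8 -4 -3 → sum 1
-4 -3 4 → sum -3
-3 4 10 → sum 11
4 10 12 → sum 26
Least of these is -26.

-26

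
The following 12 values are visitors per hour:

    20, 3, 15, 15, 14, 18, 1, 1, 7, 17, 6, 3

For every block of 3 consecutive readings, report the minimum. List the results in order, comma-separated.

3, 3, 14, 14, 1, 1, 1, 1, 6, 3

[20, 3, 15] → min 3
[3, 15, 15] → min 3
[15, 15, 14] → min 14
[15, 14, 18] → min 14
[14, 18, 1] → min 1
[18, 1, 1] → min 1
[1, 1, 7] → min 1
[1, 7, 17] → min 1
[7, 17, 6] → min 6
[17, 6, 3] → min 3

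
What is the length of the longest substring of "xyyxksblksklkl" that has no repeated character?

[x] len 1
[x, y] len 2
[y] len 1
[y, x] len 2
[y, x, k] len 3
[y, x, k, s] len 4
[y, x, k, s, b] len 5
[y, x, k, s, b, l] len 6
[s, b, l, k] len 4
[b, l, k, s] len 4
[s, k] len 2
[s, k, l] len 3
[l, k] len 2
[k, l] len 2
Longest all-distinct length: 6.

6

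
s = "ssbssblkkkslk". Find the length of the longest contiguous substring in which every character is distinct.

[s] len 1
[s] len 1
[s, b] len 2
[b, s] len 2
[s] len 1
[s, b] len 2
[s, b, l] len 3
[s, b, l, k] len 4
[k] len 1
[k] len 1
[k, s] len 2
[k, s, l] len 3
[s, l, k] len 3
Longest all-distinct length: 4.

4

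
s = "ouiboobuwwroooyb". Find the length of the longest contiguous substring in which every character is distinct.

4

[o] len 1
[o, u] len 2
[o, u, i] len 3
[o, u, i, b] len 4
[u, i, b, o] len 4
[o] len 1
[o, b] len 2
[o, b, u] len 3
[o, b, u, w] len 4
[w] len 1
[w, r] len 2
[w, r, o] len 3
[o] len 1
[o] len 1
[o, y] len 2
[o, y, b] len 3
Longest all-distinct length: 4.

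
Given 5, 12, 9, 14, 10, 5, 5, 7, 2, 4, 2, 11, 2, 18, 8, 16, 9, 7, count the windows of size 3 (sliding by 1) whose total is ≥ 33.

4

5 12 9 → sum 26
12 9 14 → sum 35  ≥ 33 ✓
9 14 10 → sum 33  ≥ 33 ✓
14 10 5 → sum 29
10 5 5 → sum 20
5 5 7 → sum 17
5 7 2 → sum 14
7 2 4 → sum 13
2 4 2 → sum 8
4 2 11 → sum 17
2 11 2 → sum 15
11 2 18 → sum 31
2 18 8 → sum 28
18 8 16 → sum 42  ≥ 33 ✓
8 16 9 → sum 33  ≥ 33 ✓
16 9 7 → sum 32
4 windows satisfy the condition.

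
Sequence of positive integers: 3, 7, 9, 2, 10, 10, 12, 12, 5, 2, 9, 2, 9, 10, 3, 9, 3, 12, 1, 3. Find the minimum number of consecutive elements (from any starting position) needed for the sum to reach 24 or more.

2

add 3: running sum 3 < 24
add 7: running sum 10 < 24
add 9: running sum 19 < 24
add 2: running sum 21 < 24
end 4: [7, 9, 2, 10] sum 28, len 4
end 5: [9, 2, 10, 10] sum 31, len 4
end 6: [10, 10, 12] sum 32, len 3
end 7: [12, 12] sum 24, len 2
end 8: [12, 12, 5] sum 29, len 3
end 9: [12, 12, 5, 2] sum 31, len 4
end 10: [12, 5, 2, 9] sum 28, len 4
end 11: [12, 5, 2, 9, 2] sum 30, len 5
end 12: [5, 2, 9, 2, 9] sum 27, len 5
end 13: [9, 2, 9, 10] sum 30, len 4
end 14: [2, 9, 10, 3] sum 24, len 4
end 15: [9, 10, 3, 9] sum 31, len 4
end 16: [10, 3, 9, 3] sum 25, len 4
end 17: [9, 3, 12] sum 24, len 3
end 18: [9, 3, 12, 1] sum 25, len 4
end 19: [9, 3, 12, 1, 3] sum 28, len 5
Shortest qualifying length: 2.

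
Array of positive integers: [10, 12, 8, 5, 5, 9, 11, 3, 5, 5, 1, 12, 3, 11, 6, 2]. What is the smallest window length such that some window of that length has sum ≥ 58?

add 10: running sum 10 < 58
add 12: running sum 22 < 58
add 8: running sum 30 < 58
add 5: running sum 35 < 58
add 5: running sum 40 < 58
add 9: running sum 49 < 58
add 11: shortest ending here [10, 12, 8, 5, 5, 9, 11] sum 60, len 7
add 3: shortest ending here [10, 12, 8, 5, 5, 9, 11, 3] sum 63, len 8
add 5: shortest ending here [12, 8, 5, 5, 9, 11, 3, 5] sum 58, len 8
add 5: shortest ending here [12, 8, 5, 5, 9, 11, 3, 5, 5] sum 63, len 9
add 1: shortest ending here [12, 8, 5, 5, 9, 11, 3, 5, 5, 1] sum 64, len 10
add 12: shortest ending here [8, 5, 5, 9, 11, 3, 5, 5, 1, 12] sum 64, len 10
add 3: shortest ending here [5, 5, 9, 11, 3, 5, 5, 1, 12, 3] sum 59, len 10
add 11: shortest ending here [9, 11, 3, 5, 5, 1, 12, 3, 11] sum 60, len 9
add 6: shortest ending here [9, 11, 3, 5, 5, 1, 12, 3, 11, 6] sum 66, len 10
add 2: shortest ending here [11, 3, 5, 5, 1, 12, 3, 11, 6, 2] sum 59, len 10
Shortest qualifying length: 7.

7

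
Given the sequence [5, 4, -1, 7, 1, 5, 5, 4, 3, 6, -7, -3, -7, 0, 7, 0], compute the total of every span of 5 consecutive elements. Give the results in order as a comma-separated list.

5 4 -1 7 1 → sum 16
4 -1 7 1 5 → sum 16
-1 7 1 5 5 → sum 17
7 1 5 5 4 → sum 22
1 5 5 4 3 → sum 18
5 5 4 3 6 → sum 23
5 4 3 6 -7 → sum 11
4 3 6 -7 -3 → sum 3
3 6 -7 -3 -7 → sum -8
6 -7 -3 -7 0 → sum -11
-7 -3 -7 0 7 → sum -10
-3 -7 0 7 0 → sum -3

16, 16, 17, 22, 18, 23, 11, 3, -8, -11, -10, -3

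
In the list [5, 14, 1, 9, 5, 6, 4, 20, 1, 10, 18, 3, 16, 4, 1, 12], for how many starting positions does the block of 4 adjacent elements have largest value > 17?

7

[5, 14, 1, 9] → max 14
[14, 1, 9, 5] → max 14
[1, 9, 5, 6] → max 9
[9, 5, 6, 4] → max 9
[5, 6, 4, 20] → max 20  > 17 ✓
[6, 4, 20, 1] → max 20  > 17 ✓
[4, 20, 1, 10] → max 20  > 17 ✓
[20, 1, 10, 18] → max 20  > 17 ✓
[1, 10, 18, 3] → max 18  > 17 ✓
[10, 18, 3, 16] → max 18  > 17 ✓
[18, 3, 16, 4] → max 18  > 17 ✓
[3, 16, 4, 1] → max 16
[16, 4, 1, 12] → max 16
7 windows satisfy the condition.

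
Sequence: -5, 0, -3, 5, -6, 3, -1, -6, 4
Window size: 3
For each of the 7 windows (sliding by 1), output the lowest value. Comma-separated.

-5, -3, -6, -6, -6, -6, -6

(-5, 0, -3) → min -5
(0, -3, 5) → min -3
(-3, 5, -6) → min -6
(5, -6, 3) → min -6
(-6, 3, -1) → min -6
(3, -1, -6) → min -6
(-1, -6, 4) → min -6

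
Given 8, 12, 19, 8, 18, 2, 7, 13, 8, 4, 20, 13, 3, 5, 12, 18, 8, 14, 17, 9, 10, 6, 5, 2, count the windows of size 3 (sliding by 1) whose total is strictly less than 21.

[8, 12, 19] → sum 39
[12, 19, 8] → sum 39
[19, 8, 18] → sum 45
[8, 18, 2] → sum 28
[18, 2, 7] → sum 27
[2, 7, 13] → sum 22
[7, 13, 8] → sum 28
[13, 8, 4] → sum 25
[8, 4, 20] → sum 32
[4, 20, 13] → sum 37
[20, 13, 3] → sum 36
[13, 3, 5] → sum 21
[3, 5, 12] → sum 20  < 21 ✓
[5, 12, 18] → sum 35
[12, 18, 8] → sum 38
[18, 8, 14] → sum 40
[8, 14, 17] → sum 39
[14, 17, 9] → sum 40
[17, 9, 10] → sum 36
[9, 10, 6] → sum 25
[10, 6, 5] → sum 21
[6, 5, 2] → sum 13  < 21 ✓
2 windows satisfy the condition.

2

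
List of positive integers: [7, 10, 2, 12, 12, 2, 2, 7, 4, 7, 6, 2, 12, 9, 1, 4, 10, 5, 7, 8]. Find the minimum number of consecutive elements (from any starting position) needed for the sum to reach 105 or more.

add 7: running sum 7 < 105
add 10: running sum 17 < 105
add 2: running sum 19 < 105
add 12: running sum 31 < 105
add 12: running sum 43 < 105
add 2: running sum 45 < 105
add 2: running sum 47 < 105
add 7: running sum 54 < 105
add 4: running sum 58 < 105
add 7: running sum 65 < 105
add 6: running sum 71 < 105
add 2: running sum 73 < 105
add 12: running sum 85 < 105
add 9: running sum 94 < 105
add 1: running sum 95 < 105
add 4: running sum 99 < 105
add 10: shortest ending here [7, 10, 2, 12, 12, 2, 2, 7, 4, 7, 6, 2, 12, 9, 1, 4, 10] sum 109, len 17
add 5: shortest ending here [10, 2, 12, 12, 2, 2, 7, 4, 7, 6, 2, 12, 9, 1, 4, 10, 5] sum 107, len 17
add 7: shortest ending here [10, 2, 12, 12, 2, 2, 7, 4, 7, 6, 2, 12, 9, 1, 4, 10, 5, 7] sum 114, len 18
add 8: shortest ending here [12, 12, 2, 2, 7, 4, 7, 6, 2, 12, 9, 1, 4, 10, 5, 7, 8] sum 110, len 17
Shortest qualifying length: 17.

17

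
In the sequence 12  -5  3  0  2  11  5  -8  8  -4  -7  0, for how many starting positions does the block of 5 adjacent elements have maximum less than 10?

(12, -5, 3, 0, 2) → max 12
(-5, 3, 0, 2, 11) → max 11
(3, 0, 2, 11, 5) → max 11
(0, 2, 11, 5, -8) → max 11
(2, 11, 5, -8, 8) → max 11
(11, 5, -8, 8, -4) → max 11
(5, -8, 8, -4, -7) → max 8  < 10 ✓
(-8, 8, -4, -7, 0) → max 8  < 10 ✓
2 windows satisfy the condition.

2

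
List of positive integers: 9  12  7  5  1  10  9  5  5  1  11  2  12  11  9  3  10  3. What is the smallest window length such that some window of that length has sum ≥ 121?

add 9: running sum 9 < 121
add 12: running sum 21 < 121
add 7: running sum 28 < 121
add 5: running sum 33 < 121
add 1: running sum 34 < 121
add 10: running sum 44 < 121
add 9: running sum 53 < 121
add 5: running sum 58 < 121
add 5: running sum 63 < 121
add 1: running sum 64 < 121
add 11: running sum 75 < 121
add 2: running sum 77 < 121
add 12: running sum 89 < 121
add 11: running sum 100 < 121
add 9: running sum 109 < 121
add 3: running sum 112 < 121
end 16: [9, 12, 7, 5, 1, 10, 9, 5, 5, 1, 11, 2, 12, 11, 9, 3, 10] sum 122, len 17
end 17: [9, 12, 7, 5, 1, 10, 9, 5, 5, 1, 11, 2, 12, 11, 9, 3, 10, 3] sum 125, len 18
Shortest qualifying length: 17.

17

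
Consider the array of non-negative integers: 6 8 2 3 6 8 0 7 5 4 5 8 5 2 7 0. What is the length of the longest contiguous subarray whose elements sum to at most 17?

4

Extend to the right; shrink from the left whenever the sum exceeds 17:
[6] sum 6 len 1
[6, 8] sum 14 len 2
[6, 8, 2] sum 16 len 3
[8, 2, 3] sum 13 len 3
[2, 3, 6] sum 11 len 3
[3, 6, 8] sum 17 len 3
[3, 6, 8, 0] sum 17 len 4
[8, 0, 7] sum 15 len 3
[0, 7, 5] sum 12 len 3
[0, 7, 5, 4] sum 16 len 4
[5, 4, 5] sum 14 len 3
[4, 5, 8] sum 17 len 3
[8, 5] sum 13 len 2
[8, 5, 2] sum 15 len 3
[5, 2, 7] sum 14 len 3
[5, 2, 7, 0] sum 14 len 4
Longest length seen: 4.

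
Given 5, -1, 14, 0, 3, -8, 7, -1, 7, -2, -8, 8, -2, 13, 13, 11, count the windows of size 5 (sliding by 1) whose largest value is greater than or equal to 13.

(5, -1, 14, 0, 3) → max 14  ≥ 13 ✓
(-1, 14, 0, 3, -8) → max 14  ≥ 13 ✓
(14, 0, 3, -8, 7) → max 14  ≥ 13 ✓
(0, 3, -8, 7, -1) → max 7
(3, -8, 7, -1, 7) → max 7
(-8, 7, -1, 7, -2) → max 7
(7, -1, 7, -2, -8) → max 7
(-1, 7, -2, -8, 8) → max 8
(7, -2, -8, 8, -2) → max 8
(-2, -8, 8, -2, 13) → max 13  ≥ 13 ✓
(-8, 8, -2, 13, 13) → max 13  ≥ 13 ✓
(8, -2, 13, 13, 11) → max 13  ≥ 13 ✓
6 windows satisfy the condition.

6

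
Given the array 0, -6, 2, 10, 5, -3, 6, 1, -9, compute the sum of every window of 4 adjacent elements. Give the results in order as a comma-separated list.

[0, -6, 2, 10] → sum 6
[-6, 2, 10, 5] → sum 11
[2, 10, 5, -3] → sum 14
[10, 5, -3, 6] → sum 18
[5, -3, 6, 1] → sum 9
[-3, 6, 1, -9] → sum -5

6, 11, 14, 18, 9, -5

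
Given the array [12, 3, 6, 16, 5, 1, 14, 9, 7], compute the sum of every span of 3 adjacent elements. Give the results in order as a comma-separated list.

Sliding a size-3 window across the 9 values:
12 3 6 → sum 21
3 6 16 → sum 25
6 16 5 → sum 27
16 5 1 → sum 22
5 1 14 → sum 20
1 14 9 → sum 24
14 9 7 → sum 30

21, 25, 27, 22, 20, 24, 30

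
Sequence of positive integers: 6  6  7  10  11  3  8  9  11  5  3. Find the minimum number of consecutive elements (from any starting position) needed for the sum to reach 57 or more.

7

add 6: running sum 6 < 57
add 6: running sum 12 < 57
add 7: running sum 19 < 57
add 10: running sum 29 < 57
add 11: running sum 40 < 57
add 3: running sum 43 < 57
add 8: running sum 51 < 57
end 7: [6, 6, 7, 10, 11, 3, 8, 9] sum 60, len 8
end 8: [7, 10, 11, 3, 8, 9, 11] sum 59, len 7
end 9: [10, 11, 3, 8, 9, 11, 5] sum 57, len 7
end 10: [10, 11, 3, 8, 9, 11, 5, 3] sum 60, len 8
Shortest qualifying length: 7.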